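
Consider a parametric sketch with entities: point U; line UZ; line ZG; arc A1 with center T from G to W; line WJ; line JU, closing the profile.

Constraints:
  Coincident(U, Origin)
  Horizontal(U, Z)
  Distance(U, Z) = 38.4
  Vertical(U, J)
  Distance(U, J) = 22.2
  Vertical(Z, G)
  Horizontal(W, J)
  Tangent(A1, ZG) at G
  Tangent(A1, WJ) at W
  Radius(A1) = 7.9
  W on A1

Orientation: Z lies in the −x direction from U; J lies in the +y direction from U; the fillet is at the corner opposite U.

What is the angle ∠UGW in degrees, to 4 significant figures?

65.43°

U is at the origin; U and Z share the same y with |UZ| = 38.4 and Z on the −x side, so Z = (-38.40, 0.000). U and J share the same x with |UJ| = 22.2 and J on the +y side, so J = (0.000, 22.20). The virtual corner opposite U is at (-38.40, 22.20). A1 meets ZG tangentially, so TG is at right angles to ZG and A1 meets WJ tangentially, so TW is at right angles to WJ, with radius 7.9, so the center T sits 7.9 in from both sides at T = (-30.50, 14.30). That places the tangent points at G = (-38.40, 14.30) on ZG and W = (-30.50, 22.20) on WJ. Then cos ∠UGW = GU·GW / (|GU||GW|), giving 65.43°.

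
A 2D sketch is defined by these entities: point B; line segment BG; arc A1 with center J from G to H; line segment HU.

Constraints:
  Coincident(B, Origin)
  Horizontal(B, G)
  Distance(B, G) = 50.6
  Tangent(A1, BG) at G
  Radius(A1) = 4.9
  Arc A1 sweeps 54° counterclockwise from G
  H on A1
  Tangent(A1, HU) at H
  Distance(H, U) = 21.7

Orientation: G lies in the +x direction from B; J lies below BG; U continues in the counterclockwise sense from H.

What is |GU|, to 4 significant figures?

25.74

B is at the origin; B and G share the same y with |BG| = 50.6 and G on the +x side, so G = (50.60, 0.000). Tangency of A1 to BG means the radius JG is perpendicular to BG, so J = G + (0, -4.9) = (50.60, -4.900). On A1, G sits at bearing 90° from J; a 54° counterclockwise sweep puts H at bearing 144°, so H = J + 4.9·(cos 144°, sin 144°) = (46.64, -2.020). The tangent condition forces JH to be normal to HU, so HU runs along (−sin 144°, cos 144°); with |HU| = 21.7, U = (33.88, -19.58). Then |GU| = |U − G| = 25.74.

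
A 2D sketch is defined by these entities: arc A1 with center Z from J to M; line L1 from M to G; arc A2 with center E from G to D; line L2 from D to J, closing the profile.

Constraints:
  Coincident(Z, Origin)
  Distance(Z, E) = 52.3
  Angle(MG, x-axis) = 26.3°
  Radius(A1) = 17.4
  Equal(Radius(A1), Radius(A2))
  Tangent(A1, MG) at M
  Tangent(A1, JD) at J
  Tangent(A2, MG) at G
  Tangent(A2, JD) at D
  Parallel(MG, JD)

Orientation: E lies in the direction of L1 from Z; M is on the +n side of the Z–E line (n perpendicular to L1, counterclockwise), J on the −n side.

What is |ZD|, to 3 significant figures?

55.1

The slot axis is L1's direction at 26.3°, so u = (cos 26.3°, sin 26.3°) = (0.896, 0.443) and n = (−sin 26.3°, cos 26.3°) = (-0.443, 0.896). Z is at the origin and E lies 52.3 along u from Z, so E = 52.3·u = (46.9, 23.2). Tangency of A1 to both parallel lines with radius 17.4 puts M and J at Z ± 17.4·n: M = (-7.71, 15.6), J = (7.71, -15.6). Equal radii place G and D the same way about E: G = E + 17.4·n = (39.2, 38.8), D = E − 17.4·n = (54.6, 7.57). Then |ZD| = |D − Z| = 55.1.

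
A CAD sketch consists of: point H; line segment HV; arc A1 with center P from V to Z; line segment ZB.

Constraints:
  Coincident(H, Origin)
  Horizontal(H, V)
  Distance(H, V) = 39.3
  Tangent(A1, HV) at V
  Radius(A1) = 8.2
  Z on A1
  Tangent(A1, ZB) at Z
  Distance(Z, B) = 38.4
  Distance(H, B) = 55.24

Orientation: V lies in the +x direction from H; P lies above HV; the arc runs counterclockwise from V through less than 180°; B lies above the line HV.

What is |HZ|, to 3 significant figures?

48.1

Checks: |PZ| = 8.200 ✓; ∠(PZ, ZB) = 90.00° ✓; |ZB| = 38.40 ✓; |HB| = 55.24 ✓.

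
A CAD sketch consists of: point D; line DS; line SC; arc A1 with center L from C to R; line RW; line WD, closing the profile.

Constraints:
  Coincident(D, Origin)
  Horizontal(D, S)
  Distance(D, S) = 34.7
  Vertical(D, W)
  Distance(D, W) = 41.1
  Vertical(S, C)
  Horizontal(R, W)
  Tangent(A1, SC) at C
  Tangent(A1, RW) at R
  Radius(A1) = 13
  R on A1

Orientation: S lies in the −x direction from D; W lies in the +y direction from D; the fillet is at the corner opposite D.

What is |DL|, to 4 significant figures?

35.50

D is at the origin; D and S share the same y with |DS| = 34.7 and S on the −x side, so S = (-34.70, 0.000). DW is vertical with |DW| = 41.1 and W on the +y side, so W = (0.000, 41.10). The virtual corner opposite D is at (-34.70, 41.10). A1 meets SC tangentially, so LC is at right angles to SC and the tangent condition forces LR to be normal to RW, with radius 13.0, so the center L sits 13.0 in from both sides at L = (-21.70, 28.10). Then |DL| = |L − D| = 35.50.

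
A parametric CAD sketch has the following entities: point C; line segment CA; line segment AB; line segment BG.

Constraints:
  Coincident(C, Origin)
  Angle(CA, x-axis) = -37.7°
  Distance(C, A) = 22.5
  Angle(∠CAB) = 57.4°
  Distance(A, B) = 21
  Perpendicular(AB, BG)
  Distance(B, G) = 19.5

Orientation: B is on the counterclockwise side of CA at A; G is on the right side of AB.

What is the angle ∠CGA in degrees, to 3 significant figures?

34.1°

∠CAB = 57.4°, so AB runs at -37.7° + (180° − 57.4°) = 84.9° from the x-axis; with |AB| = 21.0, B = A + 21.0·(cos 84.9°, sin 84.9°) = (19.7, 7.16). The perpendicularity gives BG at right angles to AB; with |BG| = 19.5 on the right of AB, G = B + 19.5·(0.996, -0.0889) = (39.1, 5.42). Then cos ∠CGA = GC·GA / (|GC||GA|), giving 34.1°.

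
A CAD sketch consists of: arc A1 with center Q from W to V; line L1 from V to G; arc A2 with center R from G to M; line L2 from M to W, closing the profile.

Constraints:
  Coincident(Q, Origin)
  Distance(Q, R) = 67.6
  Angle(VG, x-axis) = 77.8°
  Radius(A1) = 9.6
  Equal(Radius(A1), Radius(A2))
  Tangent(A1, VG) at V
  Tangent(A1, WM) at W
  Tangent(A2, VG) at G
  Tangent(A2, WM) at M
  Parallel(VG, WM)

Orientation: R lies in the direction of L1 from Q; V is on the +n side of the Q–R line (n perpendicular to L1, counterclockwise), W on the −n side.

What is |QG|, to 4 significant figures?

68.28

Tangency of A1 to both parallel lines with radius 9.6 puts V and W at Q ± 9.6·n: V = (-9.383, 2.029), W = (9.383, -2.029). Equal radii place G and M the same way about R: G = R + 9.6·n = (4.902, 68.10), M = R − 9.6·n = (23.67, 64.04). Then |QG| = |G − Q| = 68.28.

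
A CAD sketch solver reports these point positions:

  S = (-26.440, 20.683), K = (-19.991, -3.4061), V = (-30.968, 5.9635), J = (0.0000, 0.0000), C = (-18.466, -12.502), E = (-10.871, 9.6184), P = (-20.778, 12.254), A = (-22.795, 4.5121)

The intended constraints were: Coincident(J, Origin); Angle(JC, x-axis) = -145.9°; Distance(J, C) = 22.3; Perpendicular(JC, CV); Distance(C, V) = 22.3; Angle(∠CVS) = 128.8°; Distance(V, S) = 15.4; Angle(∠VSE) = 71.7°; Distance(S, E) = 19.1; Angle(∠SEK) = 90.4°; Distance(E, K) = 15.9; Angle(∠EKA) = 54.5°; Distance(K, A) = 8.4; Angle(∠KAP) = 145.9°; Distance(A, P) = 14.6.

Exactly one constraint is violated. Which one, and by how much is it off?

Distance(A, P) = 14.6 — off by 6.60.

J = (0.00, 0.00) ✓; JC at -145.9° ✓; |JC| = 22.30 ✓; ∠(JC, CV) = 90.00° ✓; |CV| = 22.30 ✓; ∠CVS = 128.8° ✓; |VS| = 15.40 ✓; ∠VSE = 71.70° ✓; |SE| = 19.10 ✓; ∠SEK = 90.40° ✓; |EK| = 15.90 ✓; ∠EKA = 54.50° ✓; |KA| = 8.400 ✓; ∠KAP = 145.9° ✓; |AP| = 8.000 ✗.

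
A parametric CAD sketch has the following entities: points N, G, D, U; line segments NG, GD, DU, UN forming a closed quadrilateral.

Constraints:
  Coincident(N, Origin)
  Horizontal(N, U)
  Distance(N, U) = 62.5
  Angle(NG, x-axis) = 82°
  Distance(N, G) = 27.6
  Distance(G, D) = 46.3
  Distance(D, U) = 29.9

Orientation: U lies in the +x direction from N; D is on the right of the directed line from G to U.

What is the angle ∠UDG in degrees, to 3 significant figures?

115°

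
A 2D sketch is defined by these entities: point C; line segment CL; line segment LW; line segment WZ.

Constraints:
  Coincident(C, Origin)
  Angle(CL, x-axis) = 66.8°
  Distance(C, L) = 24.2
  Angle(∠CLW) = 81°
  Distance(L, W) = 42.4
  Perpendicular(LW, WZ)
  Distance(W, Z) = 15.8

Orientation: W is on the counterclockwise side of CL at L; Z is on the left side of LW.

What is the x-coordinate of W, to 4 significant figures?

-31.57

C is at the origin; CL runs at 66.8° with length 24.2, so L = 24.2·(cos 66.8°, sin 66.8°) = (9.533, 22.24). ∠CLW = 81.0°, so LW runs at 66.8° + (180° − 81.0°) = 165.8° from the x-axis; with |LW| = 42.4, W = L + 42.4·(cos 165.8°, sin 165.8°) = (-31.57, 32.64). So W.x = -31.57.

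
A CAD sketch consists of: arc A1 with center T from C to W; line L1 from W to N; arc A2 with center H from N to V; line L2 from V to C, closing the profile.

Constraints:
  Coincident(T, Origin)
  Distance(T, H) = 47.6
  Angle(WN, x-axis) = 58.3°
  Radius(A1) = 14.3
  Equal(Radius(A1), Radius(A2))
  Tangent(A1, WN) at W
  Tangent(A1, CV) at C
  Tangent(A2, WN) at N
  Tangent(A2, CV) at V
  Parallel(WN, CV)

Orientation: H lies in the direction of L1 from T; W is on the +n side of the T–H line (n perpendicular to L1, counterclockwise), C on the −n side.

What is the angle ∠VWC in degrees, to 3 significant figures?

59.0°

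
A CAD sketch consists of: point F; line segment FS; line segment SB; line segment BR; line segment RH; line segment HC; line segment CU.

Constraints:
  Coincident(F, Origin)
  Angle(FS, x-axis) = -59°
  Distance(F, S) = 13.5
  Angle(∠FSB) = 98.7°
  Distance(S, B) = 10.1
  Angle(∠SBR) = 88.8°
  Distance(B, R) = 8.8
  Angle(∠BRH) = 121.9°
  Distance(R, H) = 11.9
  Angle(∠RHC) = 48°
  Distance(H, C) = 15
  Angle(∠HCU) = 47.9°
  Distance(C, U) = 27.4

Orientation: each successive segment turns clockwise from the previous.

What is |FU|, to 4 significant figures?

22.78

F is at the origin; FS runs at -59.0° with length 13.5, so S = (6.953, -11.57). ∠FSB = 98.7° gives SB at -140.3° from the x-axis; with |SB| = 10.1, B = (-0.8179, -18.02). ∠SBR = 88.8° gives BR at 128.5° from the x-axis; with |BR| = 8.8, R = (-6.296, -11.14). ∠BRH = 121.9° gives RH at 70.40° from the x-axis; with |RH| = 11.9, H = (-2.304, 0.07412). ∠RHC = 48.0° gives HC at -61.60° from the x-axis; with |HC| = 15.0, C = (4.830, -13.12). ∠HCU = 47.9° gives CU at 166.3° from the x-axis; with |CU| = 27.4, U = (-21.79, -6.631). Then |FU| = |U − F| = 22.78.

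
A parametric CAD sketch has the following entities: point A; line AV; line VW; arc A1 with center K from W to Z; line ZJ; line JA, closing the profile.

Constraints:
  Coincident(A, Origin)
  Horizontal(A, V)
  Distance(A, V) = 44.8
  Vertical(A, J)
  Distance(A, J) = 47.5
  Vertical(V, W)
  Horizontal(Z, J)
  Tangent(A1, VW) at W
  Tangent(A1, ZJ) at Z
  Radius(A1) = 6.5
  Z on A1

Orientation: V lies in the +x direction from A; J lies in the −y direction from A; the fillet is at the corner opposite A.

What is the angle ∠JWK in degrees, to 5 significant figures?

8.2554°

The virtual corner opposite A is at (44.800, -47.500). Since A1 is tangent to VW there, KW ⟂ VW and the tangent condition forces KZ to be normal to ZJ, with radius 6.5, so the center K sits 6.5 in from both sides at K = (38.300, -41.000). That places the tangent points at W = (44.800, -41.000) on VW and Z = (38.300, -47.500) on ZJ. Then cos ∠JWK = WJ·WK / (|WJ||WK|), giving 8.2554°.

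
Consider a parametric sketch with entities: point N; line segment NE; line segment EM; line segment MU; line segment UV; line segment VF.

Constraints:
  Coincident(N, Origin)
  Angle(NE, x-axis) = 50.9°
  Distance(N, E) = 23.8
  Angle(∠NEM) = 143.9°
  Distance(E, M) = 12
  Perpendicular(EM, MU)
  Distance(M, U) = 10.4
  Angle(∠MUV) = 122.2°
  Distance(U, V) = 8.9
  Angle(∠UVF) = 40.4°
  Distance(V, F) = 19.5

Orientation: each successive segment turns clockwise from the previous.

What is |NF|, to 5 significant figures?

34.320

N is at the origin; NE runs at 50.9° with length 23.8, so E = (15.010, 18.470). ∠NEM = 143.9° gives EM at 14.800° from the x-axis; with |EM| = 12.0, M = (26.612, 21.535). The perpendicularity gives MU at right angles to EM, so MU runs at -75.200°; with |MU| = 10.4, U = (29.269, 11.480). ∠MUV = 122.2° gives UV at -133.00° from the x-axis; with |UV| = 8.9, V = (23.199, 4.9712). ∠UVF = 40.4° gives VF at 87.400° from the x-axis; with |VF| = 19.5, F = (24.083, 24.451). Then |NF| = |F − N| = 34.320.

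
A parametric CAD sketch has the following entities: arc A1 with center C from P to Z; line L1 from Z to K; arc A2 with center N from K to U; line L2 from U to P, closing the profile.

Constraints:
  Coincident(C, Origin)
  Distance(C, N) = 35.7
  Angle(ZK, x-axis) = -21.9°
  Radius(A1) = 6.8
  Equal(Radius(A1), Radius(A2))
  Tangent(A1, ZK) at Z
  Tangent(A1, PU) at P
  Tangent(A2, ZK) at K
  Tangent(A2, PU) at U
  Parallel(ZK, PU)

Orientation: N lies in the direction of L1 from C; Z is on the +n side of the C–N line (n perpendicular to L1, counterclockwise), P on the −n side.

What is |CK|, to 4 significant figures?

36.34

The slot axis is L1's direction at -21.9°, so u = (cos -21.9°, sin -21.9°) = (0.9278, -0.3730) and n = (−sin -21.9°, cos -21.9°) = (0.3730, 0.9278). C is at the origin and N lies 35.7 along u from C, so N = 35.7·u = (33.12, -13.32). Tangency of A1 to both parallel lines with radius 6.8 puts Z and P at C ± 6.8·n: Z = (2.536, 6.309), P = (-2.536, -6.309). Equal radii place K and U the same way about N: K = N + 6.8·n = (35.66, -7.006), U = N − 6.8·n = (30.59, -19.62). Then |CK| = |K − C| = 36.34.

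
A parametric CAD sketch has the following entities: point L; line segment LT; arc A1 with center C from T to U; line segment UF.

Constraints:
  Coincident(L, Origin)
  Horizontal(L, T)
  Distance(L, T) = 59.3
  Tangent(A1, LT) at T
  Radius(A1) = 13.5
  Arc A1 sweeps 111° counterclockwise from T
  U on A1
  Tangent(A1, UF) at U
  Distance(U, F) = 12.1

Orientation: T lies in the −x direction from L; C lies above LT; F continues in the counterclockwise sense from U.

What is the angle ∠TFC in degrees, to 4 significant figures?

11.54°

L is at the origin; LT is horizontal with |LT| = 59.3 and T on the −x side, so T = (-59.30, 0.000). Tangency of A1 to LT means the radius CT is perpendicular to LT, so C = T + (0, 13.5) = (-59.30, 13.50). On A1, T sits at bearing -90° from C; a 111° counterclockwise sweep puts U at bearing 21°, so U = C + 13.5·(cos 21°, sin 21°) = (-46.70, 18.34). Tangency of A1 to UF means the radius CU is perpendicular to UF, so UF runs along (−sin 21°, cos 21°); with |UF| = 12.1, F = (-51.03, 29.63). Then cos ∠TFC = FT·FC / (|FT||FC|), giving 11.54°.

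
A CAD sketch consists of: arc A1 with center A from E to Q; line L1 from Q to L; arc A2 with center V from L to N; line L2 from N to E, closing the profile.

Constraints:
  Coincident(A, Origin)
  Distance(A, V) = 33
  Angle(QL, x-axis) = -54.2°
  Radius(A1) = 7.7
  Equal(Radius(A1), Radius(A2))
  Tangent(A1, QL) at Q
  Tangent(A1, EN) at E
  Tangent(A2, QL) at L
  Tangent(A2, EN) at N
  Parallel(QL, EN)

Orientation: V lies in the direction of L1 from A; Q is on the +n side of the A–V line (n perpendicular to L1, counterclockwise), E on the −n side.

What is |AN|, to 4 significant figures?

33.89

The slot axis is L1's direction at -54.2°, so u = (cos -54.2°, sin -54.2°) = (0.5850, -0.8111) and n = (−sin -54.2°, cos -54.2°) = (0.8111, 0.5850). A is at the origin and V lies 33.0 along u from A, so V = 33.0·u = (19.30, -26.77). Tangency of A1 to both parallel lines with radius 7.7 puts Q and E at A ± 7.7·n: Q = (6.245, 4.504), E = (-6.245, -4.504). Equal radii place L and N the same way about V: L = V + 7.7·n = (25.55, -22.26), N = V − 7.7·n = (13.06, -31.27). Then |AN| = |N − A| = 33.89.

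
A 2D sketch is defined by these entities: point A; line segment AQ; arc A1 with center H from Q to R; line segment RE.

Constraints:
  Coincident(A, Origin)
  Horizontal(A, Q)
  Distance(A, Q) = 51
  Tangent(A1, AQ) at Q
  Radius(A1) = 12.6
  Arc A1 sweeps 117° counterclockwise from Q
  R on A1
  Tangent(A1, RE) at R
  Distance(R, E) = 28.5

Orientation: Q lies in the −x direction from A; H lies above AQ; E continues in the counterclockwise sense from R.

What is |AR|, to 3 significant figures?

43.8

A is at the origin; A and Q share the same y with |AQ| = 51.0 and Q on the −x side, so Q = (-51.0, 0.00). The tangent condition forces HQ to be normal to AQ, so H = Q + (0, 12.6) = (-51.0, 12.6). On A1, Q sits at bearing -90° from H; a 117° counterclockwise sweep puts R at bearing 27°, so R = H + 12.6·(cos 27°, sin 27°) = (-39.8, 18.3). Then |AR| = |R − A| = 43.8.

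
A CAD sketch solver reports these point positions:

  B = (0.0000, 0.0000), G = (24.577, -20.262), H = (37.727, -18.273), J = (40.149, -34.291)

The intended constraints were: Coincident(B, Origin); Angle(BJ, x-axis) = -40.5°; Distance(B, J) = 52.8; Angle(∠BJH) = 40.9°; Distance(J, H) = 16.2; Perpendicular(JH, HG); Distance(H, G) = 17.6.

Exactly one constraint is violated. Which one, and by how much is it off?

Distance(H, G) = 17.6 — off by 4.30.

B = (0.00, 0.00) ✓; BJ at -40.50° ✓; |BJ| = 52.80 ✓; ∠BJH = 40.90° ✓; |JH| = 16.20 ✓; ∠(JH, HG) = 90.00° ✓; |HG| = 13.30 ✗.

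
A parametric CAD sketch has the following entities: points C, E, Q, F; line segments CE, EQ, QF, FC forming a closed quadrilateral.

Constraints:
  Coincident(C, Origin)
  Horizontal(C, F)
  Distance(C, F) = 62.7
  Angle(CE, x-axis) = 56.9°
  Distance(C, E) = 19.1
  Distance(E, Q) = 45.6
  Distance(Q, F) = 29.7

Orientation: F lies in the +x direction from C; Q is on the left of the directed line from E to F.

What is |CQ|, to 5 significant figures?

61.307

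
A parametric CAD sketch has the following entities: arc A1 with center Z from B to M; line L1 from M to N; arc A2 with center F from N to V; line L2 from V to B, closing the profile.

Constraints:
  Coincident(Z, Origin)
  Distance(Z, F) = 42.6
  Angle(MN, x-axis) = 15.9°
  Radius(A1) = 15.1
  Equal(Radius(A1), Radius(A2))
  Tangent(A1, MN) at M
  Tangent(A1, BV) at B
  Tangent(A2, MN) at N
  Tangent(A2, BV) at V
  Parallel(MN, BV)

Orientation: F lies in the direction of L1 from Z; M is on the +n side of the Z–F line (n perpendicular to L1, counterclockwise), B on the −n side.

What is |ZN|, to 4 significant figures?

45.20

Tangency of A1 to both parallel lines with radius 15.1 puts M and B at Z ± 15.1·n: M = (-4.137, 14.52), B = (4.137, -14.52). Equal radii place N and V the same way about F: N = F + 15.1·n = (36.83, 26.19), V = F − 15.1·n = (45.11, -2.852). Then |ZN| = |N − Z| = 45.20.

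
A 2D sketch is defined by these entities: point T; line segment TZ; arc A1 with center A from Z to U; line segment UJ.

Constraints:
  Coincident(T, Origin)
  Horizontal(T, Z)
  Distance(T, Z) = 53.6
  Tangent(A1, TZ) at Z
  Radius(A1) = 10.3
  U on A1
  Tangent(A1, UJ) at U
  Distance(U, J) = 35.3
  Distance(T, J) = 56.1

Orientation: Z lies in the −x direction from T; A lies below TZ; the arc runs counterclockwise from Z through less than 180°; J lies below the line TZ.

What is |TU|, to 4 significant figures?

63.43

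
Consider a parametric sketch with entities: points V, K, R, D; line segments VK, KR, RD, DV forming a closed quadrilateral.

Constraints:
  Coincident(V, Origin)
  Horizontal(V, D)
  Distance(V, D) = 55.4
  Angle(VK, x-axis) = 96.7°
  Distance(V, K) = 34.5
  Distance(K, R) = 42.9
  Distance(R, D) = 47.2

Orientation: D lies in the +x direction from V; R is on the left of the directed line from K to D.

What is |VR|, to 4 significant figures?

57.85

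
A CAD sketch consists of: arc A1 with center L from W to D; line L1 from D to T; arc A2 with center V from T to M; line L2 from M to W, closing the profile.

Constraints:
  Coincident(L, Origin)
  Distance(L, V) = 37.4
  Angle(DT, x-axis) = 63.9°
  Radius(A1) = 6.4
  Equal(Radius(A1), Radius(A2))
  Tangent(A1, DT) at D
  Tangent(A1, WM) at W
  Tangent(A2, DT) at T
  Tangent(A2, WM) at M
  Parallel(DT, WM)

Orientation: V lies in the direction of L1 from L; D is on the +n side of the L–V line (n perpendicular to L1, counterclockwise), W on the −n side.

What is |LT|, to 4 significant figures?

37.94

The slot axis is L1's direction at 63.9°, so u = (cos 63.9°, sin 63.9°) = (0.4399, 0.8980) and n = (−sin 63.9°, cos 63.9°) = (-0.8980, 0.4399). L is at the origin and V lies 37.4 along u from L, so V = 37.4·u = (16.45, 33.59). Tangency of A1 to both parallel lines with radius 6.4 puts D and W at L ± 6.4·n: D = (-5.747, 2.816), W = (5.747, -2.816). Equal radii place T and M the same way about V: T = V + 6.4·n = (10.71, 36.40), M = V − 6.4·n = (22.20, 30.77). Then |LT| = |T − L| = 37.94.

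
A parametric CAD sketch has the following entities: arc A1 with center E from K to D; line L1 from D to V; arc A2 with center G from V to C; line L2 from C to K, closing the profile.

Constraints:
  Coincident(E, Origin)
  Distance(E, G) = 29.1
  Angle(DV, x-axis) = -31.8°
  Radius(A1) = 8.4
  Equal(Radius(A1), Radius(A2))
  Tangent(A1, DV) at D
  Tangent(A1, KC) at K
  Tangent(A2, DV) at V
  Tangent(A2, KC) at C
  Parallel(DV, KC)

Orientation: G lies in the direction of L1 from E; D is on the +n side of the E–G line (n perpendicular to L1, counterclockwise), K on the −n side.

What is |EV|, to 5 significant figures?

30.288

The slot axis is L1's direction at -31.8°, so u = (cos -31.8°, sin -31.8°) = (0.84989, -0.52696) and n = (−sin -31.8°, cos -31.8°) = (0.52696, 0.84989). E is at the origin and G lies 29.1 along u from E, so G = 29.1·u = (24.732, -15.334). Tangency of A1 to both parallel lines with radius 8.4 puts D and K at E ± 8.4·n: D = (4.4264, 7.1391), K = (-4.4264, -7.1391). Equal radii place V and C the same way about G: V = G + 8.4·n = (29.158, -8.1953), C = G − 8.4·n = (20.305, -22.474). Then |EV| = |V − E| = 30.288.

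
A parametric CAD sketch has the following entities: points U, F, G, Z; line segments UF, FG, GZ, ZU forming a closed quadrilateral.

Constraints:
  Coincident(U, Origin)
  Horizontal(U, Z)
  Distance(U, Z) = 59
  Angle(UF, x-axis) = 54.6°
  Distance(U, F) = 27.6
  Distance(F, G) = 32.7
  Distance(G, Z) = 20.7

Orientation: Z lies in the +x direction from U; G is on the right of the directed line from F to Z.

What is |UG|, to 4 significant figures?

38.37

U is at the origin; U and Z share the same y with |UZ| = 59.0 and Z in +x, so Z = (59.0, 0). UF runs at 54.6° with |UF| = 27.6, so F = (15.99, 22.50). G is determined by |FG| = 32.7 and |GZ| = 20.7 together: it lies at the intersection of circle(F, 32.7) and circle(Z, 20.7). With |FZ| = 48.54, the foot of the radical line on FZ is 30.87 from F and the perpendicular offset is √(32.7² − 30.87²) = 10.78. Taking the right-of-FZ solution: G = (38.35, -1.366).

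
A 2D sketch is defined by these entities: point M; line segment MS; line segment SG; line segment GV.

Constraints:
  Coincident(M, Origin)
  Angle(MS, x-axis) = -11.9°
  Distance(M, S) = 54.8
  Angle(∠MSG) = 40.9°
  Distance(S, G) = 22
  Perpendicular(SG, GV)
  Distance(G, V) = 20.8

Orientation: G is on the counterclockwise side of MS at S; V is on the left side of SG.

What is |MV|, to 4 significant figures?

24.59

M is at the origin; MS runs at -11.9° with length 54.8, so S = 54.8·(cos -11.9°, sin -11.9°) = (53.62, -11.30). ∠MSG = 40.9°, so SG runs at -11.9° + (180° − 40.9°) = 127.2° from the x-axis; with |SG| = 22.0, G = S + 22.0·(cos 127.2°, sin 127.2°) = (40.32, 6.224). SG is perpendicular to GV; with |GV| = 20.8 on the left of SG, V = G + 20.8·(-0.7965, -0.6046) = (23.75, -6.352). Then |MV| = |V − M| = 24.59.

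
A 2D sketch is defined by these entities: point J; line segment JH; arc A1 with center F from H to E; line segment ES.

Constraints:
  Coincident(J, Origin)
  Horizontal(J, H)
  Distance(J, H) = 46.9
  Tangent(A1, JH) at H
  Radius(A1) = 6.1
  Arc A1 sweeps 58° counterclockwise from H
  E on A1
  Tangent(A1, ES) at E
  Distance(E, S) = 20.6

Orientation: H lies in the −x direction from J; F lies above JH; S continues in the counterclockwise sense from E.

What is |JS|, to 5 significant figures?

36.917

On A1, H sits at bearing -90° from F; a 58° counterclockwise sweep puts E at bearing -32°, so E = F + 6.1·(cos -32°, sin -32°) = (-41.727, 2.8675). Tangency of A1 to ES means the radius FE is perpendicular to ES, so ES runs along (−sin -32°, cos -32°); with |ES| = 20.6, S = (-30.811, 20.337). Then |JS| = |S − J| = 36.917.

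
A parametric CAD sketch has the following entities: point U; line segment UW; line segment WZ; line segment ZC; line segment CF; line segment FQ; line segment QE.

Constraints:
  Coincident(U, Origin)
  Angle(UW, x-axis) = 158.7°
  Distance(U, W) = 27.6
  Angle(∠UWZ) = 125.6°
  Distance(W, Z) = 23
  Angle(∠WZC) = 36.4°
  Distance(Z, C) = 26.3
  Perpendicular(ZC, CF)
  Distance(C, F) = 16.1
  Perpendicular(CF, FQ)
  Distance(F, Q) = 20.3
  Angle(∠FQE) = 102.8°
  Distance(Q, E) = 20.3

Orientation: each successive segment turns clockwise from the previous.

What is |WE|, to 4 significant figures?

24.29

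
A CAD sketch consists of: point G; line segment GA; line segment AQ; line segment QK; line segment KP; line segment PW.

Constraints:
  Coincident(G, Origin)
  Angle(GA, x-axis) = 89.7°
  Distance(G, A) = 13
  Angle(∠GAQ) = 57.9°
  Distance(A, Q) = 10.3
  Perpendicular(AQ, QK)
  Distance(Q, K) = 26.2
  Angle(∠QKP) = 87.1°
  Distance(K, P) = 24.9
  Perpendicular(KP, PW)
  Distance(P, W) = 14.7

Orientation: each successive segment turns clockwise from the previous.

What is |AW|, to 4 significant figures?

17.22

G is at the origin; GA runs at 89.7° with length 13.0, so A = (0.06807, 13.00). ∠GAQ = 57.9° gives AQ at -32.40° from the x-axis; with |AQ| = 10.3, Q = (8.765, 7.481). AQ is perpendicular to QK, so QK runs at -122.4°; with |QK| = 26.2, K = (-5.274, -14.64). ∠QKP = 87.1° gives KP at 144.7° from the x-axis; with |KP| = 24.9, P = (-25.60, -0.2519). KP ⟂ PW, so PW runs at 54.70°; with |PW| = 14.7, W = (-17.10, 11.75). Then |AW| = |W − A| = 17.22.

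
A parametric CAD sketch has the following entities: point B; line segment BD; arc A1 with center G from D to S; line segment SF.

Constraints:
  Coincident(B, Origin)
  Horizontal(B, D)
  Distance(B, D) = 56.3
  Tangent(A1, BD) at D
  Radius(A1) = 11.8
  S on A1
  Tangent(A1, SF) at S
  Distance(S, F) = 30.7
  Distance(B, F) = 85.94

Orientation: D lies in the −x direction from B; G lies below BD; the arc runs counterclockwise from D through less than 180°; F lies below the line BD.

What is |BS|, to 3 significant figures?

67.9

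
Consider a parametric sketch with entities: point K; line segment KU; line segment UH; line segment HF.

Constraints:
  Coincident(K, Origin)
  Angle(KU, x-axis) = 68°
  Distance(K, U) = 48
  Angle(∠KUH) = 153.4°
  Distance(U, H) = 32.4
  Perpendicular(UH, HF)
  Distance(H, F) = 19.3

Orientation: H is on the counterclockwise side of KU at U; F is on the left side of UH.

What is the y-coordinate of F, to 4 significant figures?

75.25

∠KUH = 153.4°, so UH runs at 68.0° + (180° − 153.4°) = 94.60° from the x-axis; with |UH| = 32.4, H = U + 32.4·(cos 94.60°, sin 94.60°) = (15.38, 76.80). The perpendicularity gives HF at right angles to UH; with |HF| = 19.3 on the left of UH, F = H + 19.3·(-0.9968, -0.08020) = (-3.855, 75.25). So F.y = 75.25.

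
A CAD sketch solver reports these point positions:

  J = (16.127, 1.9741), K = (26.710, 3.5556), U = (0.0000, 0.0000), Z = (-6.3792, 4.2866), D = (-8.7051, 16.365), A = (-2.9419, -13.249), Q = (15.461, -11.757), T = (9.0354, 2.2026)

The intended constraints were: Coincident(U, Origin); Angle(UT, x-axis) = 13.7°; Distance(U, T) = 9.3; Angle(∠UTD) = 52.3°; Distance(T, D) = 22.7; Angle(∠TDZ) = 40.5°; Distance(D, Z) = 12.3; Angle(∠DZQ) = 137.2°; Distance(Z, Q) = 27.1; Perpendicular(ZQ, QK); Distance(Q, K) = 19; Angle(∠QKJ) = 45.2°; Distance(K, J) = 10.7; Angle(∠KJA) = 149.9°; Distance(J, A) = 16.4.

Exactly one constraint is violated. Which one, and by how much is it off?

Distance(J, A) = 16.4 — off by 8.00.

U = (0.00, 0.00) ✓; UT at 13.70° ✓; |UT| = 9.300 ✓; ∠UTD = 52.30° ✓; |TD| = 22.70 ✓; ∠TDZ = 40.50° ✓; |DZ| = 12.30 ✓; ∠DZQ = 137.2° ✓; |ZQ| = 27.10 ✓; ∠(ZQ, QK) = 90.00° ✓; |QK| = 19.00 ✓; ∠QKJ = 45.20° ✓; |KJ| = 10.70 ✓; ∠KJA = 149.9° ✓; |JA| = 24.40 ✗.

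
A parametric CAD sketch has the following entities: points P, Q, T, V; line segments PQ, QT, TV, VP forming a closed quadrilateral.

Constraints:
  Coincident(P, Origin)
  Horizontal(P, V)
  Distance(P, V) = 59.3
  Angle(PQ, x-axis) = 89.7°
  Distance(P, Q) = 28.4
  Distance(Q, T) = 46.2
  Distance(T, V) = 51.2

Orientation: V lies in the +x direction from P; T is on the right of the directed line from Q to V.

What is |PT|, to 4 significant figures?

19.78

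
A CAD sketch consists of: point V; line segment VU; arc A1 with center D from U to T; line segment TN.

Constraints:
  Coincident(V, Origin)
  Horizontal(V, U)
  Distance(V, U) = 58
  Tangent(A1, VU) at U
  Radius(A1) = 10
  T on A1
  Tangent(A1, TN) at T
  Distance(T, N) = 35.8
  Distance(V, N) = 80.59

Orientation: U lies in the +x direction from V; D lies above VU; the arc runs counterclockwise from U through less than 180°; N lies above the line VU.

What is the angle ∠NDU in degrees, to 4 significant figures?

167.6°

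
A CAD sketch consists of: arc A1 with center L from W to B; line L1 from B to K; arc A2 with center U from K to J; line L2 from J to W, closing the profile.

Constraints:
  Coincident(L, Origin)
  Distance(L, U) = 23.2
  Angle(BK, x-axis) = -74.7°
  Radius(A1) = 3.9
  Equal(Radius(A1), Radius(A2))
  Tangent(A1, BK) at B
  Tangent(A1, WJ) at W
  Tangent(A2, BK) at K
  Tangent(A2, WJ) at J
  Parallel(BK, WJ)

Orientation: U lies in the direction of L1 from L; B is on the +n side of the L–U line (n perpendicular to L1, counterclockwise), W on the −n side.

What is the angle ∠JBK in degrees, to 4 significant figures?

18.58°

The slot axis is L1's direction at -74.7°, so u = (cos -74.7°, sin -74.7°) = (0.2639, -0.9646) and n = (−sin -74.7°, cos -74.7°) = (0.9646, 0.2639). L is at the origin and U lies 23.2 along u from L, so U = 23.2·u = (6.122, -22.38). Tangency of A1 to both parallel lines with radius 3.9 puts B and W at L ± 3.9·n: B = (3.762, 1.029), W = (-3.762, -1.029). Equal radii place K and J the same way about U: K = U + 3.9·n = (9.884, -21.35), J = U − 3.9·n = (2.360, -23.41). Then cos ∠JBK = BJ·BK / (|BJ||BK|), giving 18.58°.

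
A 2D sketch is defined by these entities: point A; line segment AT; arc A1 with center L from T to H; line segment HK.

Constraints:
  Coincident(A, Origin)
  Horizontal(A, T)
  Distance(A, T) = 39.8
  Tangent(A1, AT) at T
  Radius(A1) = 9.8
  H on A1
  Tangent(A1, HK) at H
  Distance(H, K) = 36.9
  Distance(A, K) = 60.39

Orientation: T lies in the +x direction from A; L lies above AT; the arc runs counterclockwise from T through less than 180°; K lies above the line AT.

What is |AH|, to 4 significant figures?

50.75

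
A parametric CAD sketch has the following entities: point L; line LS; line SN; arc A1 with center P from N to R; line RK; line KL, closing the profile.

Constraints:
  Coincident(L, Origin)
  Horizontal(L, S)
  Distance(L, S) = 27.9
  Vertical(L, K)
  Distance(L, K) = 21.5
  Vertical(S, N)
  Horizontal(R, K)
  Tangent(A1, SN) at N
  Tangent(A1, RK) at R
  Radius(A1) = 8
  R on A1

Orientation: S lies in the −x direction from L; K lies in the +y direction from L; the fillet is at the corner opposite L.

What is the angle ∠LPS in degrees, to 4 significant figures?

86.50°

L is at the origin; LS is horizontal with |LS| = 27.9 and S on the −x side, so S = (-27.90, 0.000). L and K share the same x with |LK| = 21.5 and K on the +y side, so K = (0.000, 21.50). The virtual corner opposite L is at (-27.90, 21.50). Tangency of A1 to SN means the radius PN is perpendicular to SN and the tangent condition forces PR to be normal to RK, with radius 8.0, so the center P sits 8.0 in from both sides at P = (-19.90, 13.50). Then cos ∠LPS = PL·PS / (|PL||PS|), giving 86.50°.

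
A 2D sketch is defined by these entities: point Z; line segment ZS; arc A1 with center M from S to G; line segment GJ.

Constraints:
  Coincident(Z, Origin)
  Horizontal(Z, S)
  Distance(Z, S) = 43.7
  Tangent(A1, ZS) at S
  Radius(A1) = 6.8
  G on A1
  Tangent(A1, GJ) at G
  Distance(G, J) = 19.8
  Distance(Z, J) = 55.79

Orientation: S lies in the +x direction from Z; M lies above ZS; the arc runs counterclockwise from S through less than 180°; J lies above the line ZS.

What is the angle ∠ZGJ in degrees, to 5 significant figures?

93.355°

Z is at the origin; Z and S share the same y with |ZS| = 43.7 and S on the +x side, so S = (43.700, 0.0000). Since A1 is tangent to ZS there, MS ⟂ ZS, so M = S + (0, 6.8) = (43.700, 6.8000). Since MG ⟂ GJ (tangency), |MJ| = √(6.8² + 19.8²) = 20.935 regardless of where G sits on A1. So J lies on both circle(Z, 55.79) and circle(M, 20.935); the above-ZS intersection is J = (48.758, 27.115). G is the foot of the tangent from J: G = (50.474, 7.3896).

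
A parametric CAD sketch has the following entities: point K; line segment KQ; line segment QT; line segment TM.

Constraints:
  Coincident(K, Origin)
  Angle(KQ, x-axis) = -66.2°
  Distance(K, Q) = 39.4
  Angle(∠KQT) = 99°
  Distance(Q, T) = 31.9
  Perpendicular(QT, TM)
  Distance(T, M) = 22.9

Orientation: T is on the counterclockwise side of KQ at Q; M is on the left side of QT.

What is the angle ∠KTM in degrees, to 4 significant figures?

44.37°

∠KQT = 99.0°, so QT runs at -66.2° + (180° − 99.0°) = 14.80° from the x-axis; with |QT| = 31.9, T = Q + 31.9·(cos 14.80°, sin 14.80°) = (46.74, -27.90). QT is perpendicular to TM; with |TM| = 22.9 on the left of QT, M = T + 22.9·(-0.2554, 0.9668) = (40.89, -5.760). Then cos ∠KTM = TK·TM / (|TK||TM|), giving 44.37°.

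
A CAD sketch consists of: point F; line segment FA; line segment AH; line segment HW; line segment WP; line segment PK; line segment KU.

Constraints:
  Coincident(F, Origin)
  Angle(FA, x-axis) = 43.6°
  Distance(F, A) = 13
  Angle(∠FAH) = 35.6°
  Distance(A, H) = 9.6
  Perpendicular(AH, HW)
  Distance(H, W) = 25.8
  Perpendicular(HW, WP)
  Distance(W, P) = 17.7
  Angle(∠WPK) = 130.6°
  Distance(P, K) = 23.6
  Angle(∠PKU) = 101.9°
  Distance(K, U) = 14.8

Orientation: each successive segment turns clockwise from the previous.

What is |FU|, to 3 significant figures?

27.5

F is at the origin; FA runs at 43.6° with length 13.0, so A = (9.41, 8.97). ∠FAH = 35.6° gives AH at -101° from the x-axis; with |AH| = 9.6, H = (7.62, -0.465). AH is perpendicular to HW, so HW runs at 169°; with |HW| = 25.8, W = (-17.7, 4.37). HW is perpendicular to WP, so WP runs at 79.2°; with |WP| = 17.7, P = (-14.4, 21.8). ∠WPK = 130.6° gives PK at 29.8° from the x-axis; with |PK| = 23.6, K = (6.07, 33.5). ∠PKU = 101.9° gives KU at -48.3° from the x-axis; with |KU| = 14.8, U = (15.9, 22.4). Then |FU| = |U − F| = 27.5.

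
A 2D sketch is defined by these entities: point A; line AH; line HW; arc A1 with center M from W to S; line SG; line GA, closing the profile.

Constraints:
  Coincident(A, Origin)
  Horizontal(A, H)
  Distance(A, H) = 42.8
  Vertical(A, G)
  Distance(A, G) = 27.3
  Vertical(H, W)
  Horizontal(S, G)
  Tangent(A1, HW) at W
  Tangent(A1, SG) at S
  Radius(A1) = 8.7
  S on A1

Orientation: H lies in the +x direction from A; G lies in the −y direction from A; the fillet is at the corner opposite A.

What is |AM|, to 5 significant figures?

38.843

AG is vertical with |AG| = 27.3 and G on the −y side, so G = (0.0000, -27.300). The virtual corner opposite A is at (42.800, -27.300). The tangent condition forces MW to be normal to HW and the tangent condition forces MS to be normal to SG, with radius 8.7, so the center M sits 8.7 in from both sides at M = (34.100, -18.600). Then |AM| = |M − A| = 38.843.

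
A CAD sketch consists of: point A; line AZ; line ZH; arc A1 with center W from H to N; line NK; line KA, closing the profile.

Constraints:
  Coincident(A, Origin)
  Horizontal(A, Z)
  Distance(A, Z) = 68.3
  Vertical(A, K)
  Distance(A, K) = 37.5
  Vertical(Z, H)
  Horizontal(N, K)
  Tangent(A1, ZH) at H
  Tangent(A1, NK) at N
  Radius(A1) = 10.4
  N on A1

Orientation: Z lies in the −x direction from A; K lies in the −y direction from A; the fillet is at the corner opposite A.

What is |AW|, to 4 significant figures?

63.93

A is at the origin; AZ is horizontal with |AZ| = 68.3 and Z on the −x side, so Z = (-68.30, 0.000). A and K share the same x with |AK| = 37.5 and K on the −y side, so K = (0.000, -37.50). The virtual corner opposite A is at (-68.30, -37.50). Since A1 is tangent to ZH there, WH ⟂ ZH and the tangent condition forces WN to be normal to NK, with radius 10.4, so the center W sits 10.4 in from both sides at W = (-57.90, -27.10). Then |AW| = |W − A| = 63.93.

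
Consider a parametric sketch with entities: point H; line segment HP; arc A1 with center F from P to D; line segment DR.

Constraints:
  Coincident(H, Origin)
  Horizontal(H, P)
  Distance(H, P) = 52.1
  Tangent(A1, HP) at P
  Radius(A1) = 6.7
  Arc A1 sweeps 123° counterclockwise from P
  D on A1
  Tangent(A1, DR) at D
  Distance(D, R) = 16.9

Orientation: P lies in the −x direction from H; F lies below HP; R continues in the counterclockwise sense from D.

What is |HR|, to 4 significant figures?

54.36

On A1, P sits at bearing 90° from F; a 123° counterclockwise sweep puts D at bearing 213°, so D = F + 6.7·(cos 213°, sin 213°) = (-57.72, -10.35). The tangent condition forces FD to be normal to DR, so DR runs along (−sin 213°, cos 213°); with |DR| = 16.9, R = (-48.51, -24.52). Then |HR| = |R − H| = 54.36.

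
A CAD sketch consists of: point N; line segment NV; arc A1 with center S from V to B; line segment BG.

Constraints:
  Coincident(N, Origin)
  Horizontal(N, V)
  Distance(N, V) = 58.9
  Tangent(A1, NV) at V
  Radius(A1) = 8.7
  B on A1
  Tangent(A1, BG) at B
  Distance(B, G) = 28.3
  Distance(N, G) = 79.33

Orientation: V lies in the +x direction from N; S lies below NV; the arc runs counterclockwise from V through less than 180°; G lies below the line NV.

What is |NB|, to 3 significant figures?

54.2

Checks: |SB| = 8.700 ✓; ∠(SB, BG) = 90.00° ✓; |BG| = 28.30 ✓; |NG| = 79.33 ✓.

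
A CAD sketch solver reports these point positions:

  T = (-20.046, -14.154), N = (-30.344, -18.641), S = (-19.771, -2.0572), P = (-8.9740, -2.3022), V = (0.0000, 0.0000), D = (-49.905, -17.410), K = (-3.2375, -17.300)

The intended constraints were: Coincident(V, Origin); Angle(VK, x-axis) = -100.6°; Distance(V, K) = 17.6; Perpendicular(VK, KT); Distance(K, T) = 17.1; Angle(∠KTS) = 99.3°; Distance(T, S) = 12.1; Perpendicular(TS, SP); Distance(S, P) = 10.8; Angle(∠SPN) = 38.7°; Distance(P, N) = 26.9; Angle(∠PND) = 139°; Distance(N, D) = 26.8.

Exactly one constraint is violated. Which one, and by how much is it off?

Distance(N, D) = 26.8 — off by 7.20.

V = (0.00, 0.00) ✓; VK at -100.6° ✓; |VK| = 17.60 ✓; ∠(VK, KT) = 90.00° ✓; |KT| = 17.10 ✓; ∠KTS = 99.30° ✓; |TS| = 12.10 ✓; ∠(TS, SP) = 90.00° ✓; |SP| = 10.80 ✓; ∠SPN = 38.70° ✓; |PN| = 26.90 ✓; ∠PND = 139.0° ✓; |ND| = 19.60 ✗.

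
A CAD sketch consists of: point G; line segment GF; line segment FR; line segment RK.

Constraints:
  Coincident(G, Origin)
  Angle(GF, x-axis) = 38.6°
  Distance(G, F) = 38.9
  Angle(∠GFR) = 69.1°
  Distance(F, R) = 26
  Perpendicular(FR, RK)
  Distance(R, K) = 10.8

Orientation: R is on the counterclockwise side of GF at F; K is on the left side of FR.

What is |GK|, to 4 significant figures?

28.27

G is at the origin; GF runs at 38.6° with length 38.9, so F = 38.9·(cos 38.6°, sin 38.6°) = (30.40, 24.27). ∠GFR = 69.1°, so FR runs at 38.6° + (180° − 69.1°) = 149.5° from the x-axis; with |FR| = 26.0, R = F + 26.0·(cos 149.5°, sin 149.5°) = (7.999, 37.46). The perpendicularity gives RK at right angles to FR; with |RK| = 10.8 on the left of FR, K = R + 10.8·(-0.5075, -0.8616) = (2.517, 28.16). Then |GK| = |K − G| = 28.27.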